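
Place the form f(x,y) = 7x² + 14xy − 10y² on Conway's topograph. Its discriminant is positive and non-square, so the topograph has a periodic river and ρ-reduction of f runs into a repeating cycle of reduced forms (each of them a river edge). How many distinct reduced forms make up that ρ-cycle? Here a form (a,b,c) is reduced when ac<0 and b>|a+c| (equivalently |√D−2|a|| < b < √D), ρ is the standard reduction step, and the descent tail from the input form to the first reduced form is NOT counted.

D = 476, ⌊√D⌋ = 21
river: ρ → (-10,6,11)
river: ρ → (11,16,-5)
river: ρ → (-5,14,14)
river: ρ → (14,14,-5)
river: ρ → (-5,16,11)
river: ρ → (11,6,-10)
river: ρ → (-10,14,7)
river: ρ → (7,14,-10)
ρ-cycle length = 8 (tail of 0 descent steps not counted)

8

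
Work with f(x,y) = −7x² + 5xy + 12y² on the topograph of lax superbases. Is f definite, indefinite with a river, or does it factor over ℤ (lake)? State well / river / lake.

D = b²−4ac = 5² − 4·(-7)·12 = 361
D = 19² is a perfect square ⇒ form factors over ℤ ⇒ lakes

lake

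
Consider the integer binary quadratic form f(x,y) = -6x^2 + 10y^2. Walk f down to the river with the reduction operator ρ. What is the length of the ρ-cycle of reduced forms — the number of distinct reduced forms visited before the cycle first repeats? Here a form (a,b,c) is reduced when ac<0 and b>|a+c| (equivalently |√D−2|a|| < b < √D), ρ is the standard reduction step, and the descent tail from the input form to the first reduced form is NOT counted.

D = 240, ⌊√D⌋ = 15
descent: ρ → (10,0,-6)
descent: ρ → (-6,12,4)  [lands on river]
river: ρ → (4,12,-6)
ρ-cycle length = 2 (tail of 2 descent steps not counted)

2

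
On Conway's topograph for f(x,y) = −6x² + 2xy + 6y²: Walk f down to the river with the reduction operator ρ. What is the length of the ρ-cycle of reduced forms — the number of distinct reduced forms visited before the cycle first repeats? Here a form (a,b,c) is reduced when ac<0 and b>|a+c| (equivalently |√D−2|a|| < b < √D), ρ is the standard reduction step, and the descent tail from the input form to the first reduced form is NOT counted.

D = 148, ⌊√D⌋ = 12
river: ρ → (6,10,-2)
river: ρ → (-2,10,6)
river: ρ → (6,2,-6)
river: ρ → (-6,10,2)
river: ρ → (2,10,-6)
river: ρ → (-6,2,6)
ρ-cycle length = 6 (tail of 0 descent steps not counted)

6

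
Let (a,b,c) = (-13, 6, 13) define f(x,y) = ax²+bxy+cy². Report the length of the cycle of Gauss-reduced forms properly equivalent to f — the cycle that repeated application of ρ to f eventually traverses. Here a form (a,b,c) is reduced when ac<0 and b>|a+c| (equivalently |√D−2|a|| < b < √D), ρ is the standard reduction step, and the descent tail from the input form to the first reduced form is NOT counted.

D = 712, ⌊√D⌋ = 26
river: ρ → (13,20,-6)
river: ρ → (-6,16,19)
river: ρ → (19,22,-3)
river: ρ → (-3,26,3)
river: ρ → (3,22,-19)
river: ρ → (-19,16,6)
river: ρ → (6,20,-13)
river: ρ → (-13,6,13)
ρ-cycle length = 8 (tail of 0 descent steps not counted)

8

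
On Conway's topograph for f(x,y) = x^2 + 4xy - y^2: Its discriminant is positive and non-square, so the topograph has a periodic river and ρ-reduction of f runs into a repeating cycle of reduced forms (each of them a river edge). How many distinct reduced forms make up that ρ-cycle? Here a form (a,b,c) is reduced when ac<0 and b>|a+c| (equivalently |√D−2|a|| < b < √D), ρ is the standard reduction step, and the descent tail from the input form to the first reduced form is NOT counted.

D = 20, ⌊√D⌋ = 4
river: ρ → (-1,4,1)
river: ρ → (1,4,-1)
ρ-cycle length = 2 (tail of 0 descent steps not counted)

2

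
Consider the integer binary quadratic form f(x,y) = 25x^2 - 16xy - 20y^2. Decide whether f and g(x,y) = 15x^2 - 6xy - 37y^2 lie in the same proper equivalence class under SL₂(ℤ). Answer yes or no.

D₁ = 2256, D₂ = 2256
river cycle of f (length 8): (-20, 16, 25), (25, 34, -11), (-11, 32, 28), (28, 24, -15), (-15, 36, 16), (16, 28, -23), (-23, 18, 21), (21, 24, -20)
river cycle of g (length 8): (15, 24, -28), (-28, 32, 11), (11, 34, -25), (-25, 16, 20), (20, 24, -21), (-21, 18, 23), (23, 28, -16), (-16, 36, 15)
cycles differ ⇒ inequivalent

no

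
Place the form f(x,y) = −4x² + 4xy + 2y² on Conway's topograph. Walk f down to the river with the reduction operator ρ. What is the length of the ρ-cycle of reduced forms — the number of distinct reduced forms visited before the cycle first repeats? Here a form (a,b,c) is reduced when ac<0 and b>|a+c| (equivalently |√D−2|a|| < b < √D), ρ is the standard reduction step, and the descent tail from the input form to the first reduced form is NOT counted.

D = 48, ⌊√D⌋ = 6
river: ρ → (2,4,-4)
river: ρ → (-4,4,2)
ρ-cycle length = 2 (tail of 0 descent steps not counted)

2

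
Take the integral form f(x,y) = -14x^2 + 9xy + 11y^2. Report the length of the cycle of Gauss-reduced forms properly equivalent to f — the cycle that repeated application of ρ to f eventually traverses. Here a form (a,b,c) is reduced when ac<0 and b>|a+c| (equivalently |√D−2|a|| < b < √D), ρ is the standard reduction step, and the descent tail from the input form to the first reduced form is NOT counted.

D = 697, ⌊√D⌋ = 26
river: ρ → (11,13,-12)
river: ρ → (-12,11,12)
river: ρ → (12,13,-11)
river: ρ → (-11,9,14)
river: ρ → (14,19,-6)
river: ρ → (-6,17,17)
river: ρ → (17,17,-6)
river: ρ → (-6,19,14)
river: ρ → (14,9,-11)
river: ρ → (-11,13,12)
river: ρ → (12,11,-12)
river: ρ → (-12,13,11)
river: ρ → (11,9,-14)
river: ρ → (-14,19,6)
river: ρ → (6,17,-17)
river: ρ → (-17,17,6)
river: ρ → (6,19,-14)
river: ρ → (-14,9,11)
ρ-cycle length = 18 (tail of 0 descent steps not counted)

18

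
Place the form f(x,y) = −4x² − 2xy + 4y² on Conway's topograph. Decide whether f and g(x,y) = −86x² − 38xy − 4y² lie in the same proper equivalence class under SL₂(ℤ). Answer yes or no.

D₁ = 68, D₂ = 68
river cycle of f (length 6): (4, 2, -4), (-4, 6, 2), (2, 6, -4), (-4, 2, 4), (4, 6, -2), (-2, 6, 4)
river cycle of g (length 6): (-4, 6, 2), (2, 6, -4), (-4, 2, 4), (4, 6, -2), (-2, 6, 4), (4, 2, -4)
cycles coincide ⇒ equivalent

yes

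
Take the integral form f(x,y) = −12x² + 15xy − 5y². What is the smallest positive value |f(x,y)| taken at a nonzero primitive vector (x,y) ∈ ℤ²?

translate: b→9 (≡-15 mod 24), so (12,-15,5)→(12,9,2)
flip: (12,9,2)→(2,-9,12)
translate: b→-1 (≡-9 mod 4), so (2,-9,12)→(2,-1,2)
flip: (2,-1,2)→(2,1,2)
reduced (well bottom): (2,1,2) with a≤c, −a<b≤a
well minimum |f| = |-2| = 2 (negative-definite)

2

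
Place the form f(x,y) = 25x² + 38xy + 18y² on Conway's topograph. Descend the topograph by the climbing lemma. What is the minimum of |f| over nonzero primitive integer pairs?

translate: b→-12 (≡38 mod 50), so (25,38,18)→(25,-12,5)
flip: (25,-12,5)→(5,12,25)
translate: b→2 (≡12 mod 10), so (5,12,25)→(5,2,18)
reduced (well bottom): (5,2,18) with a≤c, −a<b≤a
well minimum = a = 5

5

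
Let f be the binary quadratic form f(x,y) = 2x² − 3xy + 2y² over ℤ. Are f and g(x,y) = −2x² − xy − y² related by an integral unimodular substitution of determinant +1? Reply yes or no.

D₁ = -7, D₂ = -7
f: translate: b→1 (≡-3 mod 4), so (2,-3,2)→(2,1,1)
f: flip: (2,1,1)→(1,-1,2)
f: translate: b→1 (≡-1 mod 2), so (1,-1,2)→(1,1,2)
f: reduced (well bottom): (1,1,2) with a≤c, −a<b≤a
g is negative-definite; reduce −g:
−g: flip: (2,1,1)→(1,-1,2)
−g: translate: b→1 (≡-1 mod 2), so (1,-1,2)→(1,1,2)
−g: reduced (well bottom): (1,1,2) with a≤c, −a<b≤a
flip sign back: reduced form of g is (-1,-1,-2)
reduced forms (1, 1, 2) vs (-1, -1, -2) ⇒ inequivalent

no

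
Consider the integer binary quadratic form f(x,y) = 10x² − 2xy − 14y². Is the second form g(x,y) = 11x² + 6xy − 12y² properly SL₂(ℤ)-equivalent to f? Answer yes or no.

D₁ = 564, D₂ = 564
river cycle of f (length 4): (10, 18, -6), (-6, 18, 10), (10, 22, -2), (-2, 22, 10)
river cycle of g (length 6): (-12, 18, 5), (5, 22, -4), (-4, 18, 15), (15, 12, -7), (-7, 16, 11), (11, 6, -12)
cycles differ ⇒ inequivalent

no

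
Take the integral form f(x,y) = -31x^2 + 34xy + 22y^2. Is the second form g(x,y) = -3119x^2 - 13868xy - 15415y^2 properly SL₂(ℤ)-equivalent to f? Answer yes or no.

D₁ = 3884, D₂ = 3884
river cycle of f (length 22): (22, 54, -11), (-11, 56, 17), (17, 46, -26), (-26, 58, 5), (5, 62, -2), (-2, 62, 5), (5, 58, -26), (-26, 46, 17), (17, 56, -11), (-11, 54, 22), … (12 more)
river cycle of g (length 22): (-31, 34, 22), (22, 54, -11), (-11, 56, 17), (17, 46, -26), (-26, 58, 5), (5, 62, -2), (-2, 62, 5), (5, 58, -26), (-26, 46, 17), (17, 56, -11), … (12 more)
cycles coincide ⇒ equivalent

yes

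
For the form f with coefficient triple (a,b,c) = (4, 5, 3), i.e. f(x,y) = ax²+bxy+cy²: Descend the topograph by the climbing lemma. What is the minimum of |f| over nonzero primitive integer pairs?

translate: b→-3 (≡5 mod 8), so (4,5,3)→(4,-3,2)
flip: (4,-3,2)→(2,3,4)
translate: b→-1 (≡3 mod 4), so (2,3,4)→(2,-1,3)
reduced (well bottom): (2,-1,3) with a≤c, −a<b≤a
well minimum = a = 2

2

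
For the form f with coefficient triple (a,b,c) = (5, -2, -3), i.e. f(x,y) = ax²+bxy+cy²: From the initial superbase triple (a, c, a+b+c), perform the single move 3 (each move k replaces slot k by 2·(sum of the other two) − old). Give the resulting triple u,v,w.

start (5,-3,0) = (f(1,0),f(0,1),f(1,1))
replace slot 3: 2·(5+(-3)) − 0 = 4 → (5,-3,4)

5,-3,4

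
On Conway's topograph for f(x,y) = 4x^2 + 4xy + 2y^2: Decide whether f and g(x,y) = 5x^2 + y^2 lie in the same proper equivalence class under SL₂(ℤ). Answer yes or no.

D₁ = -16, D₂ = -20
discriminants differ ⇒ not SL₂(ℤ)-equivalent

no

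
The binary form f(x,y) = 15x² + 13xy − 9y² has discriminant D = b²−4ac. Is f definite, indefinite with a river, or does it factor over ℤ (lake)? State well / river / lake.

D = b²−4ac = 13² − 4·15·(-9) = 709
D > 0 non-square ⇒ indefinite ⇒ periodic river

river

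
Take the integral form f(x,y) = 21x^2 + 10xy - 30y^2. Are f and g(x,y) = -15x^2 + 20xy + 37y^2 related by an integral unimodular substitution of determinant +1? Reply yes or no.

D₁ = 2620, D₂ = 2620
river cycle of f (length 16): (-30, 50, 1), (1, 50, -30), (-30, 10, 21), (21, 32, -19), (-19, 44, 9), (9, 46, -14), (-14, 38, 21), (21, 46, -6), (-6, 50, 5), (5, 50, -6), … (6 more)
river cycle of g (length 16): (-15, 50, 2), (2, 50, -15), (-15, 40, 17), (17, 28, -27), (-27, 26, 18), (18, 46, -7), (-7, 38, 42), (42, 46, -3), (-3, 50, 10), (10, 50, -3), … (6 more)
cycles differ ⇒ inequivalent

no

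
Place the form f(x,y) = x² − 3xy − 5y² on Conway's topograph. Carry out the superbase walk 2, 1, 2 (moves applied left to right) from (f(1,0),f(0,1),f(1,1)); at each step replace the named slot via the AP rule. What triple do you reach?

start (1,-5,-7) = (f(1,0),f(0,1),f(1,1))
replace slot 2: 2·(1+(-7)) − (-5) = -7 → (1,-7,-7)
replace slot 1: 2·((-7)+(-7)) − 1 = -29 → (-29,-7,-7)
replace slot 2: 2·((-29)+(-7)) − (-7) = -65 → (-29,-65,-7)

-29,-65,-7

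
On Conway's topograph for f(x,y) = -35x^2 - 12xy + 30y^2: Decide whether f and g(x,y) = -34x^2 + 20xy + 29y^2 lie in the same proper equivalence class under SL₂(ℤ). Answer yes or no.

D₁ = 4344, D₂ = 4344
river cycle of f (length 8): (30, 12, -35), (-35, 58, 7), (7, 54, -51), (-51, 48, 10), (10, 52, -41), (-41, 30, 21), (21, 54, -17), (-17, 48, 30)
river cycle of g (length 8): (29, 38, -25), (-25, 62, 5), (5, 58, -49), (-49, 40, 14), (14, 44, -43), (-43, 42, 15), (15, 48, -34), (-34, 20, 29)
cycles differ ⇒ inequivalent

no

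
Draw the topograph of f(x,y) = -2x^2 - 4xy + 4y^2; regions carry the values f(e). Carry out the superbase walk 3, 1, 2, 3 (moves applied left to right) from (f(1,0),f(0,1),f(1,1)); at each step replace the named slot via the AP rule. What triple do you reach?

start (-2,4,-2) = (f(1,0),f(0,1),f(1,1))
replace slot 3: 2·((-2)+4) − (-2) = 6 → (-2,4,6)
replace slot 1: 2·(4+6) − (-2) = 22 → (22,4,6)
replace slot 2: 2·(22+6) − 4 = 52 → (22,52,6)
replace slot 3: 2·(22+52) − 6 = 142 → (22,52,142)

22,52,142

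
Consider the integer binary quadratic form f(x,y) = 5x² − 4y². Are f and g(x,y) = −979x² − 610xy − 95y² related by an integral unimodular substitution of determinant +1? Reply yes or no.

D₁ = 80, D₂ = 80
river cycle of f (length 2): (-4, 8, 1), (1, 8, -4)
river cycle of g (length 2): (-4, 8, 1), (1, 8, -4)
cycles coincide ⇒ equivalent

yes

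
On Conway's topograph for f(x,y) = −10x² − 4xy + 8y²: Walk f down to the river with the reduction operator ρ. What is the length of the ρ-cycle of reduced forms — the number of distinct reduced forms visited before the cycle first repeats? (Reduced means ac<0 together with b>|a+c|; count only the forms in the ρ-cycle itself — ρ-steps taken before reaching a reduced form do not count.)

D = 336, ⌊√D⌋ = 18
descent: ρ → (8,4,-10)  [lands on river]
river: ρ → (-10,16,2)
river: ρ → (2,16,-10)
river: ρ → (-10,4,8)
river: ρ → (8,12,-6)
river: ρ → (-6,12,8)
ρ-cycle length = 6 (tail of 1 descent step not counted)

6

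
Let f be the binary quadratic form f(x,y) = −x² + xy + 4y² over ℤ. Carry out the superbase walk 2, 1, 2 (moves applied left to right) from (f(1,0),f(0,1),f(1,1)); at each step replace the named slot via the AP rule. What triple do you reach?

start (-1,4,4) = (f(1,0),f(0,1),f(1,1))
replace slot 2: 2·((-1)+4) − 4 = 2 → (-1,2,4)
replace slot 1: 2·(2+4) − (-1) = 13 → (13,2,4)
replace slot 2: 2·(13+4) − 2 = 32 → (13,32,4)

13,32,4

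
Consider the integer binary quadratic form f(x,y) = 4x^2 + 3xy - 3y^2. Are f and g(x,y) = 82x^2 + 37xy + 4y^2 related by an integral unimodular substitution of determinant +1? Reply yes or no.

D₁ = 57, D₂ = 57
river cycle of f (length 6): (-3, 3, 4), (4, 5, -2), (-2, 7, 1), (1, 7, -2), (-2, 5, 4), (4, 3, -3)
river cycle of g (length 6): (4, 3, -3), (-3, 3, 4), (4, 5, -2), (-2, 7, 1), (1, 7, -2), (-2, 5, 4)
cycles coincide ⇒ equivalent

yes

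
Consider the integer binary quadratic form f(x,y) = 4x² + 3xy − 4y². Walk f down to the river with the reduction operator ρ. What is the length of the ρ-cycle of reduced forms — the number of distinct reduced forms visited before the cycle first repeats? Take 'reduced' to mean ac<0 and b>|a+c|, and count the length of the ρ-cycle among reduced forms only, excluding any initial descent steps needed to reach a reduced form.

D = 73, ⌊√D⌋ = 8
river: ρ → (-4,5,3)
river: ρ → (3,7,-2)
river: ρ → (-2,5,6)
river: ρ → (6,7,-1)
river: ρ → (-1,7,6)
river: ρ → (6,5,-2)
river: ρ → (-2,7,3)
river: ρ → (3,5,-4)
river: ρ → (-4,3,4)
river: ρ → (4,5,-3)
river: ρ → (-3,7,2)
river: ρ → (2,5,-6)
river: ρ → (-6,7,1)
river: ρ → (1,7,-6)
river: ρ → (-6,5,2)
river: ρ → (2,7,-3)
river: ρ → (-3,5,4)
river: ρ → (4,3,-4)
ρ-cycle length = 18 (tail of 0 descent steps not counted)

18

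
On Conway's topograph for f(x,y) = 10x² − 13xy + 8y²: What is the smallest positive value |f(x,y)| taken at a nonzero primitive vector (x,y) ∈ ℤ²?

translate: b→7 (≡-13 mod 20), so (10,-13,8)→(10,7,5)
flip: (10,7,5)→(5,-7,10)
translate: b→3 (≡-7 mod 10), so (5,-7,10)→(5,3,8)
reduced (well bottom): (5,3,8) with a≤c, −a<b≤a
well minimum = a = 5

5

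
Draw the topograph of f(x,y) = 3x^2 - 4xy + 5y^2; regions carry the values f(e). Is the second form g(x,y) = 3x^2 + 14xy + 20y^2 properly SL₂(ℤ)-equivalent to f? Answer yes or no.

D₁ = -44, D₂ = -44
f: translate: b→2 (≡-4 mod 6), so (3,-4,5)→(3,2,4)
f: reduced (well bottom): (3,2,4) with a≤c, −a<b≤a
g: translate: b→2 (≡14 mod 6), so (3,14,20)→(3,2,4)
g: reduced (well bottom): (3,2,4) with a≤c, −a<b≤a
reduced forms (3, 2, 4) vs (3, 2, 4) ⇒ equivalent

yes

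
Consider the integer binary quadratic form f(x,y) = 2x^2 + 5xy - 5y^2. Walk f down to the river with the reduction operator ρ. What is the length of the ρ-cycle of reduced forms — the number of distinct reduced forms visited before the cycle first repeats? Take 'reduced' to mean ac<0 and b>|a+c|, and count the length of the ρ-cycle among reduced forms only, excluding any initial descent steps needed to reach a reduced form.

D = 65, ⌊√D⌋ = 8
river: ρ → (-5,5,2)
river: ρ → (2,7,-2)
river: ρ → (-2,5,5)
river: ρ → (5,5,-2)
river: ρ → (-2,7,2)
river: ρ → (2,5,-5)
ρ-cycle length = 6 (tail of 0 descent steps not counted)

6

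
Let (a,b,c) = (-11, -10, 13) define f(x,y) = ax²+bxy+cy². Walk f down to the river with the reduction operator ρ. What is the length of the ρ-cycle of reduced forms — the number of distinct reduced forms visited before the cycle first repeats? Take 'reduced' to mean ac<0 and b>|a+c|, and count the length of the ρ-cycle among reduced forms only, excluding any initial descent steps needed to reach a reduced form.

D = 672, ⌊√D⌋ = 25
descent: ρ → (13,10,-11)  [lands on river]
river: ρ → (-11,12,12)
river: ρ → (12,12,-11)
river: ρ → (-11,10,13)
river: ρ → (13,16,-8)
river: ρ → (-8,16,13)
ρ-cycle length = 6 (tail of 1 descent step not counted)

6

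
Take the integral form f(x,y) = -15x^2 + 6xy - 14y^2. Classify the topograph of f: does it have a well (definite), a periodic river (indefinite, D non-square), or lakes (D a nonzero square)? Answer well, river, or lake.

D = b²−4ac = 6² − 4·(-15)·(-14) = -804
D < 0 ⇒ definite ⇒ every region one sign ⇒ single well

well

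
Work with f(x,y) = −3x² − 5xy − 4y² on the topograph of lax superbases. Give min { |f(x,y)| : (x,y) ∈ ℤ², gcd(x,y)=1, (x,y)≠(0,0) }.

translate: b→-1 (≡5 mod 6), so (3,5,4)→(3,-1,2)
flip: (3,-1,2)→(2,1,3)
reduced (well bottom): (2,1,3) with a≤c, −a<b≤a
well minimum |f| = |-2| = 2 (negative-definite)

2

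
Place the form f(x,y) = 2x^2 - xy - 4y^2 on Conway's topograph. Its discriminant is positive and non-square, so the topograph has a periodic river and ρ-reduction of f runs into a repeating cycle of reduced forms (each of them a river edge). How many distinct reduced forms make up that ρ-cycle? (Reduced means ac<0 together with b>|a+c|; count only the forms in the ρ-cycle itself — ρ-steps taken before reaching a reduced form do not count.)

D = 33, ⌊√D⌋ = 5
descent: ρ → (-4,1,2)
descent: ρ → (2,3,-3)  [lands on river]
river: ρ → (-3,3,2)
river: ρ → (2,5,-1)
river: ρ → (-1,5,2)
ρ-cycle length = 4 (tail of 2 descent steps not counted)

4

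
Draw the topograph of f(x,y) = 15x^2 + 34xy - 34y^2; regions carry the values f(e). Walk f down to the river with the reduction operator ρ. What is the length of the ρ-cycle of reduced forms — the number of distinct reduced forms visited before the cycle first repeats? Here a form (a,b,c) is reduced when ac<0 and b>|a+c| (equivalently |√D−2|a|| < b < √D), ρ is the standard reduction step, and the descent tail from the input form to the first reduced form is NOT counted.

D = 3196, ⌊√D⌋ = 56
river: ρ → (-34,34,15)
river: ρ → (15,56,-1)
river: ρ → (-1,56,15)
river: ρ → (15,34,-34)
ρ-cycle length = 4 (tail of 0 descent steps not counted)

4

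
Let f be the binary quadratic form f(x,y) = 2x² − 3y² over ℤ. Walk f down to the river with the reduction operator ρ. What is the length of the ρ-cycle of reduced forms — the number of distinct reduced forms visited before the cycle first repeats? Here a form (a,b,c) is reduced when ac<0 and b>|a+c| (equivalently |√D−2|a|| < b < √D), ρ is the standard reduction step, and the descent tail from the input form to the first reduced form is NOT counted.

D = 24, ⌊√D⌋ = 4
descent: ρ → (-3,0,2)
descent: ρ → (2,4,-1)  [lands on river]
river: ρ → (-1,4,2)
ρ-cycle length = 2 (tail of 2 descent steps not counted)

2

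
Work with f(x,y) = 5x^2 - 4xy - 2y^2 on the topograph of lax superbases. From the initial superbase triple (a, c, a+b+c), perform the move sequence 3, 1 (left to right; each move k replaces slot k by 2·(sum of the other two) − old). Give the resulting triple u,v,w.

start (5,-2,-1) = (f(1,0),f(0,1),f(1,1))
replace slot 3: 2·(5+(-2)) − (-1) = 7 → (5,-2,7)
replace slot 1: 2·((-2)+7) − 5 = 5 → (5,-2,7)

5,-2,7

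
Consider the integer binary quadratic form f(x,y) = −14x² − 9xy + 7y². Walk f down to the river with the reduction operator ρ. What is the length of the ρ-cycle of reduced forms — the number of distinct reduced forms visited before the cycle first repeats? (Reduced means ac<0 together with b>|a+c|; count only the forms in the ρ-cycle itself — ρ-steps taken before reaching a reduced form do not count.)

D = 473, ⌊√D⌋ = 21
descent: ρ → (7,9,-14)  [lands on river]
river: ρ → (-14,19,2)
river: ρ → (2,21,-4)
river: ρ → (-4,19,7)
ρ-cycle length = 4 (tail of 1 descent step not counted)

4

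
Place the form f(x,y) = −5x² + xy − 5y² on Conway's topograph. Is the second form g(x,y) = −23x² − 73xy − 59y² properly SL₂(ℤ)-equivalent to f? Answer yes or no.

D₁ = -99, D₂ = -99
f is negative-definite; reduce −f:
−f: flip: (5,-1,5)→(5,1,5)
−f: reduced (well bottom): (5,1,5) with a≤c, −a<b≤a
flip sign back: reduced form of f is (-5,-1,-5)
g is negative-definite; reduce −g:
−g: translate: b→-19 (≡73 mod 46), so (23,73,59)→(23,-19,5)
−g: flip: (23,-19,5)→(5,19,23)
−g: translate: b→-1 (≡19 mod 10), so (5,19,23)→(5,-1,5)
−g: flip: (5,-1,5)→(5,1,5)
−g: reduced (well bottom): (5,1,5) with a≤c, −a<b≤a
flip sign back: reduced form of g is (-5,-1,-5)
reduced forms (-5, -1, -5) vs (-5, -1, -5) ⇒ equivalent

yes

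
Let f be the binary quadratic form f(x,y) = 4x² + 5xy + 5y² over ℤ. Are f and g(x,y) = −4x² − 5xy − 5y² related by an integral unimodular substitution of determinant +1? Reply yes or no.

D₁ = -55, D₂ = -55
f: translate: b→-3 (≡5 mod 8), so (4,5,5)→(4,-3,4)
f: flip: (4,-3,4)→(4,3,4)
f: reduced (well bottom): (4,3,4) with a≤c, −a<b≤a
g is negative-definite; reduce −g:
−g: translate: b→-3 (≡5 mod 8), so (4,5,5)→(4,-3,4)
−g: flip: (4,-3,4)→(4,3,4)
−g: reduced (well bottom): (4,3,4) with a≤c, −a<b≤a
flip sign back: reduced form of g is (-4,-3,-4)
reduced forms (4, 3, 4) vs (-4, -3, -4) ⇒ inequivalent

no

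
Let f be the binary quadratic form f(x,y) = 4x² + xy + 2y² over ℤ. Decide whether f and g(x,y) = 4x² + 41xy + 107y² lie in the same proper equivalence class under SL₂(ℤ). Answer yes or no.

D₁ = -31, D₂ = -31
f: flip: (4,1,2)→(2,-1,4)
f: reduced (well bottom): (2,-1,4) with a≤c, −a<b≤a
g: translate: b→1 (≡41 mod 8), so (4,41,107)→(4,1,2)
g: flip: (4,1,2)→(2,-1,4)
g: reduced (well bottom): (2,-1,4) with a≤c, −a<b≤a
reduced forms (2, -1, 4) vs (2, -1, 4) ⇒ equivalent

yes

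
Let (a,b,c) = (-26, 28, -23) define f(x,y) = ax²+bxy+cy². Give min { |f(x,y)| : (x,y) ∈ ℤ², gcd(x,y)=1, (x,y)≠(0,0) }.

translate: b→24 (≡-28 mod 52), so (26,-28,23)→(26,24,21)
flip: (26,24,21)→(21,-24,26)
translate: b→18 (≡-24 mod 42), so (21,-24,26)→(21,18,23)
reduced (well bottom): (21,18,23) with a≤c, −a<b≤a
well minimum |f| = |-21| = 21 (negative-definite)

21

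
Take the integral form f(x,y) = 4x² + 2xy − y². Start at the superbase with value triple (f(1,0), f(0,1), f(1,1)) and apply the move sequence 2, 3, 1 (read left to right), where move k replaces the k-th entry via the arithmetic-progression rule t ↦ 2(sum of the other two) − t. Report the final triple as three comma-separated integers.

start (4,-1,5) = (f(1,0),f(0,1),f(1,1))
replace slot 2: 2·(4+5) − (-1) = 19 → (4,19,5)
replace slot 3: 2·(4+19) − 5 = 41 → (4,19,41)
replace slot 1: 2·(19+41) − 4 = 116 → (116,19,41)

116,19,41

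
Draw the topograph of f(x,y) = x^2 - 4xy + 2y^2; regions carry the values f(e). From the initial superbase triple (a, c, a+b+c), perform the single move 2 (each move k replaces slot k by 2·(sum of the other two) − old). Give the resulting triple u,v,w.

start (1,2,-1) = (f(1,0),f(0,1),f(1,1))
replace slot 2: 2·(1+(-1)) − 2 = -2 → (1,-2,-1)

1,-2,-1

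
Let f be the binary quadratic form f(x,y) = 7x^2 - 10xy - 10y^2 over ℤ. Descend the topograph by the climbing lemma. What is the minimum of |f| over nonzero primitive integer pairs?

descent: ρ → (-10,10,7)  [lands on river]
river: ρ → (7,18,-2)
river: ρ → (-2,18,7)
river: ρ → (7,10,-10)
closes: descent 1, river 4
min |a| on river = 2

2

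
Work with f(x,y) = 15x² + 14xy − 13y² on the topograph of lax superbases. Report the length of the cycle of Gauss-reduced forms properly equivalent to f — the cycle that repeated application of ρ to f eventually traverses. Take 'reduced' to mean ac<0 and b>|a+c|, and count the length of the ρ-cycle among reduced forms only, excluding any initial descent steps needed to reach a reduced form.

D = 976, ⌊√D⌋ = 31
river: ρ → (-13,12,16)
river: ρ → (16,20,-9)
river: ρ → (-9,16,20)
river: ρ → (20,24,-5)
river: ρ → (-5,26,15)
river: ρ → (15,4,-16)
river: ρ → (-16,28,3)
river: ρ → (3,26,-25)
river: ρ → (-25,24,4)
river: ρ → (4,24,-25)
river: ρ → (-25,26,3)
river: ρ → (3,28,-16)
river: ρ → (-16,4,15)
river: ρ → (15,26,-5)
river: ρ → (-5,24,20)
river: ρ → (20,16,-9)
river: ρ → (-9,20,16)
river: ρ → (16,12,-13)
river: ρ → (-13,14,15)
river: ρ → (15,16,-12)
river: ρ → (-12,8,19)
river: ρ → (19,30,-1)
river: ρ → (-1,30,19)
river: ρ → (19,8,-12)
river: ρ → (-12,16,15)
river: ρ → (15,14,-13)
ρ-cycle length = 26 (tail of 0 descent steps not counted)

26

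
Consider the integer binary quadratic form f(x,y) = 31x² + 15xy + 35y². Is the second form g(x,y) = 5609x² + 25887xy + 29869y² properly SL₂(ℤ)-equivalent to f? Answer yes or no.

D₁ = -4115, D₂ = -4115
f: reduced (well bottom): (31,15,35) with a≤c, −a<b≤a
g: translate: b→3451 (≡25887 mod 11218), so (5609,25887,29869)→(5609,3451,531)
g: flip: (5609,3451,531)→(531,-3451,5609)
g: translate: b→-265 (≡-3451 mod 1062), so (531,-3451,5609)→(531,-265,35)
g: flip: (531,-265,35)→(35,265,531)
g: translate: b→-15 (≡265 mod 70), so (35,265,531)→(35,-15,31)
g: flip: (35,-15,31)→(31,15,35)
g: reduced (well bottom): (31,15,35) with a≤c, −a<b≤a
reduced forms (31, 15, 35) vs (31, 15, 35) ⇒ equivalent

yes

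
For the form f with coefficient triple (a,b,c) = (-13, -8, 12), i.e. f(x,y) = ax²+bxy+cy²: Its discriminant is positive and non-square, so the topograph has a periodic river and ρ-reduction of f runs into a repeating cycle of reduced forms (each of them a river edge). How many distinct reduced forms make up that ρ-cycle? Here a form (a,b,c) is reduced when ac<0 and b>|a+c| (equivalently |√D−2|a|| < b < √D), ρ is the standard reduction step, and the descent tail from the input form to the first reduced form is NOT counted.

D = 688, ⌊√D⌋ = 26
descent: ρ → (12,8,-13)  [lands on river]
river: ρ → (-13,18,7)
river: ρ → (7,24,-4)
river: ρ → (-4,24,7)
river: ρ → (7,18,-13)
river: ρ → (-13,8,12)
river: ρ → (12,16,-9)
river: ρ → (-9,20,8)
river: ρ → (8,12,-17)
river: ρ → (-17,22,3)
river: ρ → (3,26,-1)
river: ρ → (-1,26,3)
river: ρ → (3,22,-17)
river: ρ → (-17,12,8)
river: ρ → (8,20,-9)
river: ρ → (-9,16,12)
ρ-cycle length = 16 (tail of 1 descent step not counted)

16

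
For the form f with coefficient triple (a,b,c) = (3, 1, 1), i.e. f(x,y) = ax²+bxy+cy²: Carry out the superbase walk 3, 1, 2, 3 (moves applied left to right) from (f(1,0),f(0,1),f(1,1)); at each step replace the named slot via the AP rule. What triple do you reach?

start (3,1,5) = (f(1,0),f(0,1),f(1,1))
replace slot 3: 2·(3+1) − 5 = 3 → (3,1,3)
replace slot 1: 2·(1+3) − 3 = 5 → (5,1,3)
replace slot 2: 2·(5+3) − 1 = 15 → (5,15,3)
replace slot 3: 2·(5+15) − 3 = 37 → (5,15,37)

5,15,37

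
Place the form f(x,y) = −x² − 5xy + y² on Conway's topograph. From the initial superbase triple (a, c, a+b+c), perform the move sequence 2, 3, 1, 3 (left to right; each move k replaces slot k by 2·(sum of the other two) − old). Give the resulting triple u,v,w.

start (-1,1,-5) = (f(1,0),f(0,1),f(1,1))
replace slot 2: 2·((-1)+(-5)) − 1 = -13 → (-1,-13,-5)
replace slot 3: 2·((-1)+(-13)) − (-5) = -23 → (-1,-13,-23)
replace slot 1: 2·((-13)+(-23)) − (-1) = -71 → (-71,-13,-23)
replace slot 3: 2·((-71)+(-13)) − (-23) = -145 → (-71,-13,-145)

-71,-13,-145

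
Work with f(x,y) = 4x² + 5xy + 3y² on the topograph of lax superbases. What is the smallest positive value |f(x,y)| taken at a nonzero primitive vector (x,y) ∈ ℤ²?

translate: b→-3 (≡5 mod 8), so (4,5,3)→(4,-3,2)
flip: (4,-3,2)→(2,3,4)
translate: b→-1 (≡3 mod 4), so (2,3,4)→(2,-1,3)
reduced (well bottom): (2,-1,3) with a≤c, −a<b≤a
well minimum = a = 2

2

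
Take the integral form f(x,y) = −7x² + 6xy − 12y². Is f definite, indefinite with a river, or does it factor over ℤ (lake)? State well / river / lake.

D = b²−4ac = 6² − 4·(-7)·(-12) = -300
D < 0 ⇒ definite ⇒ every region one sign ⇒ single well

well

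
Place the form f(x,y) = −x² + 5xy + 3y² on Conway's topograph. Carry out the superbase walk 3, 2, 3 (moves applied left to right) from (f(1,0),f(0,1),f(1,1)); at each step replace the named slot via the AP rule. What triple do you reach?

start (-1,3,7) = (f(1,0),f(0,1),f(1,1))
replace slot 3: 2·((-1)+3) − 7 = -3 → (-1,3,-3)
replace slot 2: 2·((-1)+(-3)) − 3 = -11 → (-1,-11,-3)
replace slot 3: 2·((-1)+(-11)) − (-3) = -21 → (-1,-11,-21)

-1,-11,-21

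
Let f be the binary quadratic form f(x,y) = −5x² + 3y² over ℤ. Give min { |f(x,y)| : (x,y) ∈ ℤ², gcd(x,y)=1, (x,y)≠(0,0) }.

descent: ρ → (3,6,-2)  [lands on river]
river: ρ → (-2,6,3)
closes: descent 1, river 2
min |a| on river = 2

2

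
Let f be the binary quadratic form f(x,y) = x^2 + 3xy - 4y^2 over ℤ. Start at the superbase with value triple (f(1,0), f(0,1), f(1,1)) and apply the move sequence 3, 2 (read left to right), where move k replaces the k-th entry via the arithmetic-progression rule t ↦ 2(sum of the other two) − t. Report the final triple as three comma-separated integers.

start (1,-4,0) = (f(1,0),f(0,1),f(1,1))
replace slot 3: 2·(1+(-4)) − 0 = -6 → (1,-4,-6)
replace slot 2: 2·(1+(-6)) − (-4) = -6 → (1,-6,-6)

1,-6,-6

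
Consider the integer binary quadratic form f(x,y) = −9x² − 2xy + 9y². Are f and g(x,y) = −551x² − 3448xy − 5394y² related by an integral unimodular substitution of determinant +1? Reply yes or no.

D₁ = 328, D₂ = 328
river cycle of f (length 6): (9, 2, -9), (-9, 16, 2), (2, 16, -9), (-9, 2, 9), (9, 16, -2), (-2, 16, 9)
river cycle of g (length 6): (-9, 16, 2), (2, 16, -9), (-9, 2, 9), (9, 16, -2), (-2, 16, 9), (9, 2, -9)
cycles coincide ⇒ equivalent

yes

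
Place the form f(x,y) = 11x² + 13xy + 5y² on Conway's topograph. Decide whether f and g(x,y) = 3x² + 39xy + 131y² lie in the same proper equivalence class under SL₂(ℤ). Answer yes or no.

D₁ = -51, D₂ = -51
f: translate: b→-9 (≡13 mod 22), so (11,13,5)→(11,-9,3)
f: flip: (11,-9,3)→(3,9,11)
f: translate: b→3 (≡9 mod 6), so (3,9,11)→(3,3,5)
f: reduced (well bottom): (3,3,5) with a≤c, −a<b≤a
g: translate: b→3 (≡39 mod 6), so (3,39,131)→(3,3,5)
g: reduced (well bottom): (3,3,5) with a≤c, −a<b≤a
reduced forms (3, 3, 5) vs (3, 3, 5) ⇒ equivalent

yes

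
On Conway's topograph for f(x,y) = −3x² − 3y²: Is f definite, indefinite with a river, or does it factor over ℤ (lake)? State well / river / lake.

D = b²−4ac = 0² − 4·(-3)·(-3) = -36
D < 0 ⇒ definite ⇒ every region one sign ⇒ single well

well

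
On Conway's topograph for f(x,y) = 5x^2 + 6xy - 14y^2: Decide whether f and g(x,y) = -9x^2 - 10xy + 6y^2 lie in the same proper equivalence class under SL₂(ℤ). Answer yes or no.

D₁ = 316, D₂ = 316
river cycle of f (length 6): (5, 16, -3), (-3, 14, 10), (10, 6, -7), (-7, 8, 9), (9, 10, -6), (-6, 14, 5)
river cycle of g (length 6): (6, 10, -9), (-9, 8, 7), (7, 6, -10), (-10, 14, 3), (3, 16, -5), (-5, 14, 6)
cycles differ ⇒ inequivalent

no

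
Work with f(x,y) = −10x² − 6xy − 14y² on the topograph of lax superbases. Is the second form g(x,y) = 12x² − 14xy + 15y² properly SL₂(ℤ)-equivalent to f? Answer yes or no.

D₁ = -524, D₂ = -524
f is negative-definite; reduce −f:
−f: reduced (well bottom): (10,6,14) with a≤c, −a<b≤a
flip sign back: reduced form of f is (-10,-6,-14)
g: translate: b→10 (≡-14 mod 24), so (12,-14,15)→(12,10,13)
g: reduced (well bottom): (12,10,13) with a≤c, −a<b≤a
reduced forms (-10, -6, -14) vs (12, 10, 13) ⇒ inequivalent

no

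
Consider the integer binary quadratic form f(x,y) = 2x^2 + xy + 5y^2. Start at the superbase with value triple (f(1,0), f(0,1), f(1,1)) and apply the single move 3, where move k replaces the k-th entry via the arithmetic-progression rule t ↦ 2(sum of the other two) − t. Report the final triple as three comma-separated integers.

start (2,5,8) = (f(1,0),f(0,1),f(1,1))
replace slot 3: 2·(2+5) − 8 = 6 → (2,5,6)

2,5,6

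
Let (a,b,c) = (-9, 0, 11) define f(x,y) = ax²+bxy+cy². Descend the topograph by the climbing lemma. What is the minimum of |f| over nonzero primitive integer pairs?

descent: ρ → (11,0,-9)
descent: ρ → (-9,18,2)  [lands on river]
river: ρ → (2,18,-9)
closes: descent 2, river 2
min |a| on river = 2

2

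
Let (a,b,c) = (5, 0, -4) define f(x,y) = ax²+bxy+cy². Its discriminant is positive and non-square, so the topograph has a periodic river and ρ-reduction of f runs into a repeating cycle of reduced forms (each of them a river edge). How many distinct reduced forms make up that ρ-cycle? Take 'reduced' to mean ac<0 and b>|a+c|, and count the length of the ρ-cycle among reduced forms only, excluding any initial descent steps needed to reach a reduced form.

D = 80, ⌊√D⌋ = 8
descent: ρ → (-4,8,1)  [lands on river]
river: ρ → (1,8,-4)
ρ-cycle length = 2 (tail of 1 descent step not counted)

2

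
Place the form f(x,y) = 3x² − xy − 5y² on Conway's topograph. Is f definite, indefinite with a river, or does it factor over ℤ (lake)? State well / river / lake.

D = b²−4ac = (-1)² − 4·3·(-5) = 61
D > 0 non-square ⇒ indefinite ⇒ periodic river

river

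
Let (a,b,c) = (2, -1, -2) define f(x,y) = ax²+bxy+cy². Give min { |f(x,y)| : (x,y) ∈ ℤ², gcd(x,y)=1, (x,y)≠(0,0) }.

descent: ρ → (-2,1,2)  [lands on river]
river: ρ → (2,3,-1)
river: ρ → (-1,3,2)
river: ρ → (2,1,-2)
river: ρ → (-2,3,1)
river: ρ → (1,3,-2)
closes: descent 1, river 6
min |a| on river = 1

1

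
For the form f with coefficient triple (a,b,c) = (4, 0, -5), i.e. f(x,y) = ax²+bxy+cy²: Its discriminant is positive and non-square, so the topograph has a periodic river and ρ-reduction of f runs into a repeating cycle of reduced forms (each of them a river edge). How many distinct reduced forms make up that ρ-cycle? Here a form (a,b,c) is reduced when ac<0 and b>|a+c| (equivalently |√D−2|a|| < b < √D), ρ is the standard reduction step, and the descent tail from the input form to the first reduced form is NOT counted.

D = 80, ⌊√D⌋ = 8
descent: ρ → (-5,0,4)
descent: ρ → (4,8,-1)  [lands on river]
river: ρ → (-1,8,4)
ρ-cycle length = 2 (tail of 2 descent steps not counted)

2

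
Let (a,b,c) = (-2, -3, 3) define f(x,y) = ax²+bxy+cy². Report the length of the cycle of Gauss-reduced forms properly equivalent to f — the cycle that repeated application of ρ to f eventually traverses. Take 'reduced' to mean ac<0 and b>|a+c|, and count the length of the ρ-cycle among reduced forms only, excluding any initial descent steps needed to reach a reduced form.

D = 33, ⌊√D⌋ = 5
descent: ρ → (3,3,-2)  [lands on river]
river: ρ → (-2,5,1)
river: ρ → (1,5,-2)
river: ρ → (-2,3,3)
ρ-cycle length = 4 (tail of 1 descent step not counted)

4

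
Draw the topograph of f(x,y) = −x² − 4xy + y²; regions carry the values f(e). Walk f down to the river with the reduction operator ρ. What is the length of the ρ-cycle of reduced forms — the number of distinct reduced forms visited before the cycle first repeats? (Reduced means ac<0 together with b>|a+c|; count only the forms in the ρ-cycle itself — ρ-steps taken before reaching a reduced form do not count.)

D = 20, ⌊√D⌋ = 4
descent: ρ → (1,4,-1)  [lands on river]
river: ρ → (-1,4,1)
ρ-cycle length = 2 (tail of 1 descent step not counted)

2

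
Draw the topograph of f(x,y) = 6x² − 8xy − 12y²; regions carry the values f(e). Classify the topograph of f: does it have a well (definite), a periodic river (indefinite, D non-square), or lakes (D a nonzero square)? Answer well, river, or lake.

D = b²−4ac = (-8)² − 4·6·(-12) = 352
D > 0 non-square ⇒ indefinite ⇒ periodic river

river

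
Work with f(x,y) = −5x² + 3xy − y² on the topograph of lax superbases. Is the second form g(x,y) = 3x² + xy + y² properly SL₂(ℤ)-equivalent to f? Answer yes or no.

D₁ = -11, D₂ = -11
f is negative-definite; reduce −f:
−f: flip: (5,-3,1)→(1,3,5)
−f: translate: b→1 (≡3 mod 2), so (1,3,5)→(1,1,3)
−f: reduced (well bottom): (1,1,3) with a≤c, −a<b≤a
flip sign back: reduced form of f is (-1,-1,-3)
g: flip: (3,1,1)→(1,-1,3)
g: translate: b→1 (≡-1 mod 2), so (1,-1,3)→(1,1,3)
g: reduced (well bottom): (1,1,3) with a≤c, −a<b≤a
reduced forms (-1, -1, -3) vs (1, 1, 3) ⇒ inequivalent

no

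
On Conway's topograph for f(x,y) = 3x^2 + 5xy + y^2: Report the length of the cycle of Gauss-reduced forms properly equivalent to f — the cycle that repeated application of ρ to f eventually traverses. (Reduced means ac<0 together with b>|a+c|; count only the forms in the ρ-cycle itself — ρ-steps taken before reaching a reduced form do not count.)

D = 13, ⌊√D⌋ = 3
descent: ρ → (1,3,-1)  [lands on river]
river: ρ → (-1,3,1)
ρ-cycle length = 2 (tail of 1 descent step not counted)

2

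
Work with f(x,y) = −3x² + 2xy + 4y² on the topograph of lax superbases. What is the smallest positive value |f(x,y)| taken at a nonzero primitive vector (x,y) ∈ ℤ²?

river: ρ → (4,6,-1)
river: ρ → (-1,6,4)
river: ρ → (4,2,-3)
river: ρ → (-3,4,3)
river: ρ → (3,2,-4)
river: ρ → (-4,6,1)
river: ρ → (1,6,-4)
river: ρ → (-4,2,3)
river: ρ → (3,4,-3)
river: ρ → (-3,2,4)
closes: descent 0, river 10
min |a| on river = 1

1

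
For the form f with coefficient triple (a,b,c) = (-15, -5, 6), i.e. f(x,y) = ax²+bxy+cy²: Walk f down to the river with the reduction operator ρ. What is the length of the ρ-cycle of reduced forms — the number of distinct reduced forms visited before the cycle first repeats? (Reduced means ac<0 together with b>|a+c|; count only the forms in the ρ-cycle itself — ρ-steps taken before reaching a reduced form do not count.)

D = 385, ⌊√D⌋ = 19
descent: ρ → (6,17,-4)  [lands on river]
river: ρ → (-4,15,10)
river: ρ → (10,5,-9)
river: ρ → (-9,13,6)
river: ρ → (6,11,-11)
river: ρ → (-11,11,6)
river: ρ → (6,13,-9)
river: ρ → (-9,5,10)
river: ρ → (10,15,-4)
river: ρ → (-4,17,6)
river: ρ → (6,19,-1)
river: ρ → (-1,19,6)
ρ-cycle length = 12 (tail of 1 descent step not counted)

12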